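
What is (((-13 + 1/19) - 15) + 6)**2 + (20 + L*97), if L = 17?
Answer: 776398/361 ≈ 2150.7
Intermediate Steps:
(((-13 + 1/19) - 15) + 6)**2 + (20 + L*97) = (((-13 + 1/19) - 15) + 6)**2 + (20 + 17*97) = (((-13 + 1/19) - 15) + 6)**2 + (20 + 1649) = ((-246/19 - 15) + 6)**2 + 1669 = (-531/19 + 6)**2 + 1669 = (-417/19)**2 + 1669 = 173889/361 + 1669 = 776398/361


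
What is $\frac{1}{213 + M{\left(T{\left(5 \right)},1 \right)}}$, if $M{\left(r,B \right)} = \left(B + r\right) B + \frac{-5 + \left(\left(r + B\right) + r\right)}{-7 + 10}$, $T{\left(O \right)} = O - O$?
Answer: $\frac{3}{638} \approx 0.0047022$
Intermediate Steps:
$T{\left(O \right)} = 0$
$M{\left(r,B \right)} = - \frac{5}{3} + \frac{B}{3} + \frac{2 r}{3} + B \left(B + r\right)$ ($M{\left(r,B \right)} = B \left(B + r\right) + \frac{-5 + \left(\left(B + r\right) + r\right)}{3} = B \left(B + r\right) + \left(-5 + \left(B + 2 r\right)\right) \frac{1}{3} = B \left(B + r\right) + \left(-5 + B + 2 r\right) \frac{1}{3} = B \left(B + r\right) + \left(- \frac{5}{3} + \frac{B}{3} + \frac{2 r}{3}\right) = - \frac{5}{3} + \frac{B}{3} + \frac{2 r}{3} + B \left(B + r\right)$)
$\frac{1}{213 + M{\left(T{\left(5 \right)},1 \right)}} = \frac{1}{213 + \left(- \frac{5}{3} + 1^{2} + \frac{1}{3} \cdot 1 + \frac{2}{3} \cdot 0 + 1 \cdot 0\right)} = \frac{1}{213 + \left(- \frac{5}{3} + 1 + \frac{1}{3} + 0 + 0\right)} = \frac{1}{213 - \frac{1}{3}} = \frac{1}{\frac{638}{3}} = \frac{3}{638}$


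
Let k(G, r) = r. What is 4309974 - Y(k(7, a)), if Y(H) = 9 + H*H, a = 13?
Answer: 4309796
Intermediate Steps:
Y(H) = 9 + H²
4309974 - Y(k(7, a)) = 4309974 - (9 + 13²) = 4309974 - (9 + 169) = 4309974 - 1*178 = 4309974 - 178 = 4309796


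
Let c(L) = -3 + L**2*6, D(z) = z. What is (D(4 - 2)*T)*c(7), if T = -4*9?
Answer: -20952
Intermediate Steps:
c(L) = -3 + 6*L**2
T = -36
(D(4 - 2)*T)*c(7) = ((4 - 2)*(-36))*(-3 + 6*7**2) = (2*(-36))*(-3 + 6*49) = -72*(-3 + 294) = -72*291 = -20952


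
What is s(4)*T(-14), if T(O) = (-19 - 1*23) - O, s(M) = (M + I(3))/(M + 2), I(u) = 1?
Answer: -70/3 ≈ -23.333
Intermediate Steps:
s(M) = (1 + M)/(2 + M) (s(M) = (M + 1)/(M + 2) = (1 + M)/(2 + M))
T(O) = -42 - O (T(O) = (-19 - 23) - O = -42 - O)
s(4)*T(-14) = ((1 + 4)/(2 + 4))*(-42 - 1*(-14)) = (5/6)*(-42 + 14) = ((⅙)*5)*(-28) = (⅚)*(-28) = -70/3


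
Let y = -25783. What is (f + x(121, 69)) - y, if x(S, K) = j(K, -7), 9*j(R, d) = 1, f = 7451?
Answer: 299107/9 ≈ 33234.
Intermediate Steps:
j(R, d) = 1/9 (j(R, d) = (1/9)*1 = 1/9)
x(S, K) = 1/9
(f + x(121, 69)) - y = (7451 + 1/9) - 1*(-25783) = 67060/9 + 25783 = 299107/9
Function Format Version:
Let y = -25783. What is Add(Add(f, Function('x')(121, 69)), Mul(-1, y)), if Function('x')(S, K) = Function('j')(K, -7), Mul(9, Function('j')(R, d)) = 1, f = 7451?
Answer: Rational(299107, 9) ≈ 33234.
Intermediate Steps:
Function('j')(R, d) = Rational(1, 9) (Function('j')(R, d) = Mul(Rational(1, 9), 1) = Rational(1, 9))
Function('x')(S, K) = Rational(1, 9)
Add(Add(f, Function('x')(121, 69)), Mul(-1, y)) = Add(Add(7451, Rational(1, 9)), Mul(-1, -25783)) = Add(Rational(67060, 9), 25783) = Rational(299107, 9)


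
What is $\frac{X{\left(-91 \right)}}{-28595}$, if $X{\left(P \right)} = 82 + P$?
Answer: $\frac{9}{28595} \approx 0.00031474$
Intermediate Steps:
$\frac{X{\left(-91 \right)}}{-28595} = \frac{82 - 91}{-28595} = \left(-9\right) \left(- \frac{1}{28595}\right) = \frac{9}{28595}$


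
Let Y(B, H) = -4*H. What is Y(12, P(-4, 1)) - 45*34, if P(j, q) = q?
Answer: -1534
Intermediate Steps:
Y(12, P(-4, 1)) - 45*34 = -4*1 - 45*34 = -4 - 1530 = -1534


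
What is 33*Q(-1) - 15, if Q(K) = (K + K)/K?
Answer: 51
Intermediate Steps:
Q(K) = 2 (Q(K) = (2*K)/K = 2)
33*Q(-1) - 15 = 33*2 - 15 = 66 - 15 = 51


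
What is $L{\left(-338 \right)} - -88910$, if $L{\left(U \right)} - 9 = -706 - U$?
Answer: $88551$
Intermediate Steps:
$L{\left(U \right)} = -697 - U$ ($L{\left(U \right)} = 9 - \left(706 + U\right) = -697 - U$)
$L{\left(-338 \right)} - -88910 = \left(-697 - -338\right) - -88910 = \left(-697 + 338\right) + 88910 = -359 + 88910 = 88551$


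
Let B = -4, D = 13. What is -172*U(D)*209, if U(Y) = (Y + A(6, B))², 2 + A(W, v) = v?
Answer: -1761452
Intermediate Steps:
A(W, v) = -2 + v
U(Y) = (-6 + Y)² (U(Y) = (Y + (-2 - 4))² = (Y - 6)² = (-6 + Y)²)
-172*U(D)*209 = -172*(-6 + 13)²*209 = -172*7²*209 = -172*49*209 = -8428*209 = -1761452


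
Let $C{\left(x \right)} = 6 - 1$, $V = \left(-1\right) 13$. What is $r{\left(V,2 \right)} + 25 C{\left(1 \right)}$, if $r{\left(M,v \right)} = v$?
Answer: $127$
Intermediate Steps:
$V = -13$
$C{\left(x \right)} = 5$
$r{\left(V,2 \right)} + 25 C{\left(1 \right)} = 2 + 25 \cdot 5 = 2 + 125 = 127$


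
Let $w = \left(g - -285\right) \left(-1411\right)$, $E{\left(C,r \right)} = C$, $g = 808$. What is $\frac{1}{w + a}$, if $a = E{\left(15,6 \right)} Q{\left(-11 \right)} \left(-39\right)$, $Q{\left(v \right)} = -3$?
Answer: $- \frac{1}{1540468} \approx -6.4915 \cdot 10^{-7}$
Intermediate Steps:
$a = 1755$ ($a = 15 \left(-3\right) \left(-39\right) = \left(-45\right) \left(-39\right) = 1755$)
$w = -1542223$ ($w = \left(808 - -285\right) \left(-1411\right) = \left(808 + \left(288 - 3\right)\right) \left(-1411\right) = \left(808 + 285\right) \left(-1411\right) = 1093 \left(-1411\right) = -1542223$)
$\frac{1}{w + a} = \frac{1}{-1542223 + 1755} = \frac{1}{-1540468} = - \frac{1}{1540468}$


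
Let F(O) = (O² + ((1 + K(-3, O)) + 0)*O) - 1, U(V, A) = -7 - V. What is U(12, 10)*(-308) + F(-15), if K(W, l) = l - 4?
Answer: 6346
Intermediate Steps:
K(W, l) = -4 + l
F(O) = -1 + O² + O*(-3 + O) (F(O) = (O² + ((1 + (-4 + O)) + 0)*O) - 1 = (O² + ((-3 + O) + 0)*O) - 1 = (O² + (-3 + O)*O) - 1 = (O² + O*(-3 + O)) - 1 = -1 + O² + O*(-3 + O))
U(12, 10)*(-308) + F(-15) = (-7 - 1*12)*(-308) + (-1 - 3*(-15) + 2*(-15)²) = (-7 - 12)*(-308) + (-1 + 45 + 2*225) = -19*(-308) + (-1 + 45 + 450) = 5852 + 494 = 6346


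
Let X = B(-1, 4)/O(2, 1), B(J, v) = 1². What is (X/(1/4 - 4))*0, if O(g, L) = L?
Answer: 0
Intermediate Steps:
B(J, v) = 1
X = 1 (X = 1/1 = 1*1 = 1)
(X/(1/4 - 4))*0 = (1/(1/4 - 4))*0 = (1/(¼ - 4))*0 = (1/(-15/4))*0 = -4/15*1*0 = -4/15*0 = 0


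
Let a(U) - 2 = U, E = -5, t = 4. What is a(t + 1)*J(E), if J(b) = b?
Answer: -35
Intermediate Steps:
a(U) = 2 + U
a(t + 1)*J(E) = (2 + (4 + 1))*(-5) = (2 + 5)*(-5) = 7*(-5) = -35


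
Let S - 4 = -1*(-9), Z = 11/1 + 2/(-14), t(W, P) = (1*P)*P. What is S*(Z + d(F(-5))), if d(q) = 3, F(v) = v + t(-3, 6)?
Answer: 1261/7 ≈ 180.14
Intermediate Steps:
t(W, P) = P² (t(W, P) = P*P = P²)
F(v) = 36 + v (F(v) = v + 6² = v + 36 = 36 + v)
Z = 76/7 (Z = 11*1 + 2*(-1/14) = 11 - ⅐ = 76/7 ≈ 10.857)
S = 13 (S = 4 - 1*(-9) = 4 + 9 = 13)
S*(Z + d(F(-5))) = 13*(76/7 + 3) = 13*(97/7) = 1261/7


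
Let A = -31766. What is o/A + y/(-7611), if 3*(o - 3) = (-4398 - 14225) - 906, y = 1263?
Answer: 4700891/120885513 ≈ 0.038887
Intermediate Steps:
o = -19520/3 (o = 3 + ((-4398 - 14225) - 906)/3 = 3 + (-18623 - 906)/3 = 3 + (⅓)*(-19529) = 3 - 19529/3 = -19520/3 ≈ -6506.7)
o/A + y/(-7611) = -19520/3/(-31766) + 1263/(-7611) = -19520/3*(-1/31766) + 1263*(-1/7611) = 9760/47649 - 421/2537 = 4700891/120885513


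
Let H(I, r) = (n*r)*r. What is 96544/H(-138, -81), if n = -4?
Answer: -24136/6561 ≈ -3.6787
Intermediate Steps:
H(I, r) = -4*r² (H(I, r) = (-4*r)*r = -4*r²)
96544/H(-138, -81) = 96544/((-4*(-81)²)) = 96544/((-4*6561)) = 96544/(-26244) = 96544*(-1/26244) = -24136/6561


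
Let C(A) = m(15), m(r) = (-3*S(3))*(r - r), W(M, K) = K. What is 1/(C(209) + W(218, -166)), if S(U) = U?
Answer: -1/166 ≈ -0.0060241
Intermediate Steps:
m(r) = 0 (m(r) = (-3*3)*(r - r) = -9*0 = 0)
C(A) = 0
1/(C(209) + W(218, -166)) = 1/(0 - 166) = 1/(-166) = -1/166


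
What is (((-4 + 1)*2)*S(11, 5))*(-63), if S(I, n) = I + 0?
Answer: 4158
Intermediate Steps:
S(I, n) = I
(((-4 + 1)*2)*S(11, 5))*(-63) = (((-4 + 1)*2)*11)*(-63) = (-3*2*11)*(-63) = -6*11*(-63) = -66*(-63) = 4158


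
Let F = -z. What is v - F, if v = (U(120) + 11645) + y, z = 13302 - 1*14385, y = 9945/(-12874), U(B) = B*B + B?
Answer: 322895723/12874 ≈ 25081.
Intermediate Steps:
U(B) = B + B**2 (U(B) = B**2 + B = B + B**2)
y = -9945/12874 (y = 9945*(-1/12874) = -9945/12874 ≈ -0.77249)
z = -1083 (z = 13302 - 14385 = -1083)
v = 336838265/12874 (v = (120*(1 + 120) + 11645) - 9945/12874 = (120*121 + 11645) - 9945/12874 = (14520 + 11645) - 9945/12874 = 26165 - 9945/12874 = 336838265/12874 ≈ 26164.)
F = 1083 (F = -1*(-1083) = 1083)
v - F = 336838265/12874 - 1*1083 = 336838265/12874 - 1083 = 322895723/12874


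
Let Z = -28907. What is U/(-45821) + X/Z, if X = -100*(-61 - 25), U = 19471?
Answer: -956908797/1324547647 ≈ -0.72244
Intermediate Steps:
X = 8600 (X = -100*(-86) = 8600)
U/(-45821) + X/Z = 19471/(-45821) + 8600/(-28907) = 19471*(-1/45821) + 8600*(-1/28907) = -19471/45821 - 8600/28907 = -956908797/1324547647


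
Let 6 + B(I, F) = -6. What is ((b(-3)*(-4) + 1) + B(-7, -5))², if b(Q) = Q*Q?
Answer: 2209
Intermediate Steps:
b(Q) = Q²
B(I, F) = -12 (B(I, F) = -6 - 6 = -12)
((b(-3)*(-4) + 1) + B(-7, -5))² = (((-3)²*(-4) + 1) - 12)² = ((9*(-4) + 1) - 12)² = ((-36 + 1) - 12)² = (-35 - 12)² = (-47)² = 2209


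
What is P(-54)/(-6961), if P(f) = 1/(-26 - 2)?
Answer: 1/194908 ≈ 5.1306e-6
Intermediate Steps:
P(f) = -1/28 (P(f) = 1/(-28) = -1/28)
P(-54)/(-6961) = -1/28/(-6961) = -1/28*(-1/6961) = 1/194908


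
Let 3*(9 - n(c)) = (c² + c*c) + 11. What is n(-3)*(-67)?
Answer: 134/3 ≈ 44.667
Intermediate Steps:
n(c) = 16/3 - 2*c²/3 (n(c) = 9 - ((c² + c*c) + 11)/3 = 9 - ((c² + c²) + 11)/3 = 9 - (2*c² + 11)/3 = 9 - (11 + 2*c²)/3 = 9 + (-11/3 - 2*c²/3) = 16/3 - 2*c²/3)
n(-3)*(-67) = (16/3 - ⅔*(-3)²)*(-67) = (16/3 - ⅔*9)*(-67) = (16/3 - 6)*(-67) = -⅔*(-67) = 134/3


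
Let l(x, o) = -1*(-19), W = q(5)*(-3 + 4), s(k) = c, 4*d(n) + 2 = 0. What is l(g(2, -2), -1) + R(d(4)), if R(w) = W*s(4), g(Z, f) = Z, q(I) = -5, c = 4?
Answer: -1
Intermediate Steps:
d(n) = -½ (d(n) = -½ + (¼)*0 = -½ + 0 = -½)
s(k) = 4
W = -5 (W = -5*(-3 + 4) = -5*1 = -5)
l(x, o) = 19
R(w) = -20 (R(w) = -5*4 = -20)
l(g(2, -2), -1) + R(d(4)) = 19 - 20 = -1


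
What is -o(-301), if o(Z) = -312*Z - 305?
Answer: -93607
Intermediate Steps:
o(Z) = -305 - 312*Z
-o(-301) = -(-305 - 312*(-301)) = -(-305 + 93912) = -1*93607 = -93607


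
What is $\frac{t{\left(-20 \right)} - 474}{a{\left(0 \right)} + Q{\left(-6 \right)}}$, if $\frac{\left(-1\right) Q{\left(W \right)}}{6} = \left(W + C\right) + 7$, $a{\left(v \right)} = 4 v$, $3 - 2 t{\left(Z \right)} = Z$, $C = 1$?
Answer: $\frac{925}{24} \approx 38.542$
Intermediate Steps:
$t{\left(Z \right)} = \frac{3}{2} - \frac{Z}{2}$
$Q{\left(W \right)} = -48 - 6 W$ ($Q{\left(W \right)} = - 6 \left(\left(W + 1\right) + 7\right) = - 6 \left(\left(1 + W\right) + 7\right) = - 6 \left(8 + W\right) = -48 - 6 W$)
$\frac{t{\left(-20 \right)} - 474}{a{\left(0 \right)} + Q{\left(-6 \right)}} = \frac{\left(\frac{3}{2} - -10\right) - 474}{4 \cdot 0 - 12} = \frac{\left(\frac{3}{2} + 10\right) - 474}{0 + \left(-48 + 36\right)} = \frac{\frac{23}{2} - 474}{0 - 12} = - \frac{925}{2 \left(-12\right)} = \left(- \frac{925}{2}\right) \left(- \frac{1}{12}\right) = \frac{925}{24}$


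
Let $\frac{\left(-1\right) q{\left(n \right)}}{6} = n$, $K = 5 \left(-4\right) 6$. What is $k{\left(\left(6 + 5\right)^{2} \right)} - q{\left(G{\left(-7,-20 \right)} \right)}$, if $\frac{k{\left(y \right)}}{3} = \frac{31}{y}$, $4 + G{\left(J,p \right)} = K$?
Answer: $- \frac{89931}{121} \approx -743.23$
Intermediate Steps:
$K = -120$ ($K = \left(-20\right) 6 = -120$)
$G{\left(J,p \right)} = -124$ ($G{\left(J,p \right)} = -4 - 120 = -124$)
$k{\left(y \right)} = \frac{93}{y}$ ($k{\left(y \right)} = 3 \frac{31}{y} = \frac{93}{y}$)
$q{\left(n \right)} = - 6 n$
$k{\left(\left(6 + 5\right)^{2} \right)} - q{\left(G{\left(-7,-20 \right)} \right)} = \frac{93}{\left(6 + 5\right)^{2}} - \left(-6\right) \left(-124\right) = \frac{93}{11^{2}} - 744 = \frac{93}{121} - 744 = - \frac{89931}{121}$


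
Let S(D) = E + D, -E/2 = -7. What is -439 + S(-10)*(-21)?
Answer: -523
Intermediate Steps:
E = 14 (E = -2*(-7) = 14)
S(D) = 14 + D
-439 + S(-10)*(-21) = -439 + (14 - 10)*(-21) = -439 + 4*(-21) = -439 - 84 = -523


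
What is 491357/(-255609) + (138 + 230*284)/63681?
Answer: -4852817065/5425812243 ≈ -0.89439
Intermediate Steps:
491357/(-255609) + (138 + 230*284)/63681 = 491357*(-1/255609) + (138 + 65320)*(1/63681) = -491357/255609 + 65458*(1/63681) = -491357/255609 + 65458/63681 = -4852817065/5425812243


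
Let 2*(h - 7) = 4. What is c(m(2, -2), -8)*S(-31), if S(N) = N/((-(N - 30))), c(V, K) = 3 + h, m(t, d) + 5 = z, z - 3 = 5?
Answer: -372/61 ≈ -6.0984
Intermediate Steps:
z = 8 (z = 3 + 5 = 8)
h = 9 (h = 7 + (½)*4 = 7 + 2 = 9)
m(t, d) = 3 (m(t, d) = -5 + 8 = 3)
c(V, K) = 12 (c(V, K) = 3 + 9 = 12)
S(N) = N/(30 - N) (S(N) = N/((-(-30 + N))) = N/(30 - N))
c(m(2, -2), -8)*S(-31) = 12*(-1*(-31)/(-30 - 31)) = 12*(-1*(-31)/(-61)) = 12*(-1*(-31)*(-1/61)) = 12*(-31/61) = -372/61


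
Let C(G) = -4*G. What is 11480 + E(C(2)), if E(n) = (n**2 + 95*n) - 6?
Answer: 10778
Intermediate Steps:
E(n) = -6 + n**2 + 95*n
11480 + E(C(2)) = 11480 + (-6 + (-4*2)**2 + 95*(-4*2)) = 11480 + (-6 + (-8)**2 + 95*(-8)) = 11480 + (-6 + 64 - 760) = 11480 - 702 = 10778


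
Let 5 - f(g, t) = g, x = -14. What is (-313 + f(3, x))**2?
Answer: 96721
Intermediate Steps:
f(g, t) = 5 - g
(-313 + f(3, x))**2 = (-313 + (5 - 1*3))**2 = (-313 + (5 - 3))**2 = (-313 + 2)**2 = (-311)**2 = 96721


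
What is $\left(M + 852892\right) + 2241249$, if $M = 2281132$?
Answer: $5375273$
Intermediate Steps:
$\left(M + 852892\right) + 2241249 = \left(2281132 + 852892\right) + 2241249 = 3134024 + 2241249 = 5375273$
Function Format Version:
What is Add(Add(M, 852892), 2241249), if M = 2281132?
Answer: 5375273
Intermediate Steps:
Add(Add(M, 852892), 2241249) = Add(Add(2281132, 852892), 2241249) = Add(3134024, 2241249) = 5375273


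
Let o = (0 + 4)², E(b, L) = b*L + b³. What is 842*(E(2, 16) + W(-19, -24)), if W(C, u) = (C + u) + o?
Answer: 10946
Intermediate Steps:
E(b, L) = b³ + L*b (E(b, L) = L*b + b³ = b³ + L*b)
o = 16 (o = 4² = 16)
W(C, u) = 16 + C + u (W(C, u) = (C + u) + 16 = 16 + C + u)
842*(E(2, 16) + W(-19, -24)) = 842*(2*(16 + 2²) + (16 - 19 - 24)) = 842*(2*(16 + 4) - 27) = 842*(2*20 - 27) = 842*(40 - 27) = 842*13 = 10946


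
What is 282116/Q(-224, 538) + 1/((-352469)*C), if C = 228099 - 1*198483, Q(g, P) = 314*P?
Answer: 736232617124983/440858542171632 ≈ 1.6700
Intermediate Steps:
C = 29616 (C = 228099 - 198483 = 29616)
282116/Q(-224, 538) + 1/((-352469)*C) = 282116/((314*538)) + 1/(-352469*29616) = 282116/168932 - 1/352469*1/29616 = 282116*(1/168932) - 1/10438721904 = 70529/42233 - 1/10438721904 = 736232617124983/440858542171632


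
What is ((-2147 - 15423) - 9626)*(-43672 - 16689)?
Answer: 1641577756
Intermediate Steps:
((-2147 - 15423) - 9626)*(-43672 - 16689) = (-17570 - 9626)*(-60361) = -27196*(-60361) = 1641577756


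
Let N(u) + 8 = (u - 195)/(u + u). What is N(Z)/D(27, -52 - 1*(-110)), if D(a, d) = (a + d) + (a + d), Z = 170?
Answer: -549/11560 ≈ -0.047491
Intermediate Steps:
N(u) = -8 + (-195 + u)/(2*u) (N(u) = -8 + (u - 195)/(u + u) = -8 + (-195 + u)/((2*u)) = -8 + (-195 + u)*(1/(2*u)) = -8 + (-195 + u)/(2*u))
D(a, d) = 2*a + 2*d
N(Z)/D(27, -52 - 1*(-110)) = ((15/2)*(-13 - 1*170)/170)/(2*27 + 2*(-52 - 1*(-110))) = ((15/2)*(1/170)*(-13 - 170))/(54 + 2*(-52 + 110)) = ((15/2)*(1/170)*(-183))/(54 + 2*58) = -549/(68*(54 + 116)) = -549/68/170 = -549/68*1/170 = -549/11560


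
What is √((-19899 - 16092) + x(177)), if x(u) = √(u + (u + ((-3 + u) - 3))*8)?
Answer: √(-35991 + 3*√329) ≈ 189.57*I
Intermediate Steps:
x(u) = √(-48 + 17*u) (x(u) = √(u + (u + (-6 + u))*8) = √(u + (-6 + 2*u)*8) = √(u + (-48 + 16*u)) = √(-48 + 17*u))
√((-19899 - 16092) + x(177)) = √((-19899 - 16092) + √(-48 + 17*177)) = √(-35991 + √(-48 + 3009)) = √(-35991 + √2961) = √(-35991 + 3*√329)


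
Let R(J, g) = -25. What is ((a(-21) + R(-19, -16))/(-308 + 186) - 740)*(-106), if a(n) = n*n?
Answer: 4806888/61 ≈ 78802.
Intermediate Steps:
a(n) = n²
((a(-21) + R(-19, -16))/(-308 + 186) - 740)*(-106) = (((-21)² - 25)/(-308 + 186) - 740)*(-106) = ((441 - 25)/(-122) - 740)*(-106) = (416*(-1/122) - 740)*(-106) = (-208/61 - 740)*(-106) = -45348/61*(-106) = 4806888/61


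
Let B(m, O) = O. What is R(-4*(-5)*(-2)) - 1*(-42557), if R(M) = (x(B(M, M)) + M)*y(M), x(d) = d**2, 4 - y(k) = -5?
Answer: 56597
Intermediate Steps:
y(k) = 9 (y(k) = 4 - 1*(-5) = 4 + 5 = 9)
R(M) = 9*M + 9*M**2 (R(M) = (M**2 + M)*9 = (M + M**2)*9 = 9*M + 9*M**2)
R(-4*(-5)*(-2)) - 1*(-42557) = 9*(-4*(-5)*(-2))*(1 - 4*(-5)*(-2)) - 1*(-42557) = 9*(20*(-2))*(1 + 20*(-2)) + 42557 = 9*(-40)*(1 - 40) + 42557 = 9*(-40)*(-39) + 42557 = 14040 + 42557 = 56597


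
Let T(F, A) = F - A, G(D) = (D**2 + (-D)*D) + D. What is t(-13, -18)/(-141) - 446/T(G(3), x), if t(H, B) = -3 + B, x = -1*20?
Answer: -20801/1081 ≈ -19.242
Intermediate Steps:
x = -20
G(D) = D (G(D) = (D**2 - D**2) + D = 0 + D = D)
t(-13, -18)/(-141) - 446/T(G(3), x) = (-3 - 18)/(-141) - 446/(3 - 1*(-20)) = -21*(-1/141) - 446/(3 + 20) = 7/47 - 446/23 = -20801/1081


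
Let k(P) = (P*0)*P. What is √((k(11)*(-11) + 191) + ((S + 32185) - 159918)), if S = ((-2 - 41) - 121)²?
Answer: 7*I*√2054 ≈ 317.25*I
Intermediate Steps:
k(P) = 0 (k(P) = 0*P = 0)
S = 26896 (S = (-43 - 121)² = (-164)² = 26896)
√((k(11)*(-11) + 191) + ((S + 32185) - 159918)) = √((0*(-11) + 191) + ((26896 + 32185) - 159918)) = √((0 + 191) + (59081 - 159918)) = √(191 - 100837) = √(-100646) = 7*I*√2054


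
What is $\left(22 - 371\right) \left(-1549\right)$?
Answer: $540601$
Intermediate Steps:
$\left(22 - 371\right) \left(-1549\right) = \left(-349\right) \left(-1549\right) = 540601$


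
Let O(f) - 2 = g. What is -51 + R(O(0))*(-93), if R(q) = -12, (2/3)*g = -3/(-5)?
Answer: 1065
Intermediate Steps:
g = 9/10 (g = 3*(-3/(-5))/2 = 3*(-3*(-⅕))/2 = (3/2)*(⅗) = 9/10 ≈ 0.90000)
O(f) = 29/10 (O(f) = 2 + 9/10 = 29/10)
-51 + R(O(0))*(-93) = -51 - 12*(-93) = -51 + 1116 = 1065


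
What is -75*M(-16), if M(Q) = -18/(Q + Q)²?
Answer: 675/512 ≈ 1.3184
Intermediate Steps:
M(Q) = -9/(2*Q²) (M(Q) = -18*1/(4*Q²) = -9/(2*Q²))
-75*M(-16) = -(-675)/(2*(-16)²) = -(-675)/(2*256) = -75*(-9/512) = 675/512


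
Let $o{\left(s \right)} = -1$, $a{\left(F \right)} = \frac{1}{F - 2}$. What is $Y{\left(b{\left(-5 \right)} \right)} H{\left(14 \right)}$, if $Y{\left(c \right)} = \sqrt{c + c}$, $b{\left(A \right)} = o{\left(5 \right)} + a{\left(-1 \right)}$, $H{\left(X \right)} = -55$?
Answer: $- \frac{110 i \sqrt{6}}{3} \approx - 89.815 i$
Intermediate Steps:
$a{\left(F \right)} = \frac{1}{-2 + F}$
$b{\left(A \right)} = - \frac{4}{3}$ ($b{\left(A \right)} = -1 + \frac{1}{-2 - 1} = -1 + \frac{1}{-3} = -1 - \frac{1}{3} = - \frac{4}{3}$)
$Y{\left(c \right)} = \sqrt{2} \sqrt{c}$ ($Y{\left(c \right)} = \sqrt{2 c} = \sqrt{2} \sqrt{c}$)
$Y{\left(b{\left(-5 \right)} \right)} H{\left(14 \right)} = \sqrt{2} \sqrt{- \frac{4}{3}} \left(-55\right) = \sqrt{2} \frac{2 i \sqrt{3}}{3} \left(-55\right) = \frac{2 i \sqrt{6}}{3} \left(-55\right) = - \frac{110 i \sqrt{6}}{3}$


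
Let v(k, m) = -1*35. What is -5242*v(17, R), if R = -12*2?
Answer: 183470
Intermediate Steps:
R = -24
v(k, m) = -35
-5242*v(17, R) = -5242*(-35) = 183470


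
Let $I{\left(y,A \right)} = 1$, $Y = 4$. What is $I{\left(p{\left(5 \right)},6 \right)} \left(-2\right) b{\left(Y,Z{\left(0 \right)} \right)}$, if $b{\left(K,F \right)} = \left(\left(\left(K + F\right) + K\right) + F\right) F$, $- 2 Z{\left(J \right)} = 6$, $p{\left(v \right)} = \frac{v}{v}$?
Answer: $12$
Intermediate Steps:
$p{\left(v \right)} = 1$
$Z{\left(J \right)} = -3$ ($Z{\left(J \right)} = \left(- \frac{1}{2}\right) 6 = -3$)
$b{\left(K,F \right)} = F \left(2 F + 2 K\right)$ ($b{\left(K,F \right)} = \left(\left(\left(F + K\right) + K\right) + F\right) F = \left(\left(F + 2 K\right) + F\right) F = \left(2 F + 2 K\right) F = F \left(2 F + 2 K\right)$)
$I{\left(p{\left(5 \right)},6 \right)} \left(-2\right) b{\left(Y,Z{\left(0 \right)} \right)} = 1 \left(-2\right) 2 \left(-3\right) \left(-3 + 4\right) = - 2 \cdot 2 \left(-3\right) 1 = \left(-2\right) \left(-6\right) = 12$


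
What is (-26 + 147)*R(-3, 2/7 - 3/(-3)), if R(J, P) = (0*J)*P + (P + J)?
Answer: -1452/7 ≈ -207.43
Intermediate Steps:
R(J, P) = J + P (R(J, P) = 0*P + (J + P) = 0 + (J + P) = J + P)
(-26 + 147)*R(-3, 2/7 - 3/(-3)) = (-26 + 147)*(-3 + (2/7 - 3/(-3))) = 121*(-3 + (2*(⅐) - 3*(-⅓))) = 121*(-3 + (2/7 + 1)) = 121*(-3 + 9/7) = 121*(-12/7) = -1452/7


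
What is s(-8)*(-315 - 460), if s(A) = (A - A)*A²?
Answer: 0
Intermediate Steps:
s(A) = 0 (s(A) = 0*A² = 0)
s(-8)*(-315 - 460) = 0*(-315 - 460) = 0*(-775) = 0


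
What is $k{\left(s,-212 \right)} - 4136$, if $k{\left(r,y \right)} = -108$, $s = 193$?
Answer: $-4244$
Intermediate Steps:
$k{\left(s,-212 \right)} - 4136 = -108 - 4136 = -4244$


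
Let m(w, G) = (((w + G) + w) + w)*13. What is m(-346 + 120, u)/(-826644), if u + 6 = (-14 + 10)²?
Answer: 167/15897 ≈ 0.010505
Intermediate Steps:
u = 10 (u = -6 + (-14 + 10)² = -6 + (-4)² = -6 + 16 = 10)
m(w, G) = 13*G + 39*w (m(w, G) = (((G + w) + w) + w)*13 = ((G + 2*w) + w)*13 = (G + 3*w)*13 = 13*G + 39*w)
m(-346 + 120, u)/(-826644) = (13*10 + 39*(-346 + 120))/(-826644) = (130 + 39*(-226))*(-1/826644) = (130 - 8814)*(-1/826644) = -8684*(-1/826644) = 167/15897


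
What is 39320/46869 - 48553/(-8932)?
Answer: 2626836797/418633908 ≈ 6.2748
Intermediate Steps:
39320/46869 - 48553/(-8932) = 39320*(1/46869) - 48553*(-1/8932) = 39320/46869 + 48553/8932 = 2626836797/418633908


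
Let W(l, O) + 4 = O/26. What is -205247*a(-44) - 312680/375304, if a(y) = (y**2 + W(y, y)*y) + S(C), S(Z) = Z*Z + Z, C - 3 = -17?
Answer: -296469290321795/609869 ≈ -4.8612e+8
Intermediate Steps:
C = -14 (C = 3 - 17 = -14)
W(l, O) = -4 + O/26
S(Z) = Z + Z**2 (S(Z) = Z**2 + Z = Z + Z**2)
a(y) = 182 + y**2 + y*(-4 + y/26) (a(y) = (y**2 + (-4 + y/26)*y) - 14*(1 - 14) = (y**2 + y*(-4 + y/26)) - 14*(-13) = (y**2 + y*(-4 + y/26)) + 182 = 182 + y**2 + y*(-4 + y/26))
-205247*a(-44) - 312680/375304 = -205247/(1/(182 - 4*(-44) + (27/26)*(-44)**2)) - 312680/375304 = -205247/(1/(182 + 176 + (27/26)*1936)) - 312680*1/375304 = -205247/(1/(182 + 176 + 26136/13)) - 39085/46913 = -205247/(1/(30790/13)) - 39085/46913 = -205247/13/30790 - 39085/46913 = -205247*30790/13 - 39085/46913 = -6319555130/13 - 39085/46913 = -296469290321795/609869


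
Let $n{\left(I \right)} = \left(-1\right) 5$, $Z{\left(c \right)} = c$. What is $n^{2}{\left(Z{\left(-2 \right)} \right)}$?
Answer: $25$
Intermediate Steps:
$n{\left(I \right)} = -5$
$n^{2}{\left(Z{\left(-2 \right)} \right)} = \left(-5\right)^{2} = 25$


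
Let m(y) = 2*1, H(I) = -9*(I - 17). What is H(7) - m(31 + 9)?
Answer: 88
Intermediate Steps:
H(I) = 153 - 9*I (H(I) = -9*(-17 + I) = 153 - 9*I)
m(y) = 2
H(7) - m(31 + 9) = (153 - 9*7) - 1*2 = (153 - 63) - 2 = 90 - 2 = 88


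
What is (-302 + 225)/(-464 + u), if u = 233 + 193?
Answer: 77/38 ≈ 2.0263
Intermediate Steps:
u = 426
(-302 + 225)/(-464 + u) = (-302 + 225)/(-464 + 426) = -77/(-38) = -77*(-1/38) = 77/38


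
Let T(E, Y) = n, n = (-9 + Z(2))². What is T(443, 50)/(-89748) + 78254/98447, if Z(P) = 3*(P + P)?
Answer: 780250441/981713484 ≈ 0.79478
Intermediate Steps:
Z(P) = 6*P (Z(P) = 3*(2*P) = 6*P)
n = 9 (n = (-9 + 6*2)² = (-9 + 12)² = 3² = 9)
T(E, Y) = 9
T(443, 50)/(-89748) + 78254/98447 = 9/(-89748) + 78254/98447 = 9*(-1/89748) + 78254*(1/98447) = -1/9972 + 78254/98447 = 780250441/981713484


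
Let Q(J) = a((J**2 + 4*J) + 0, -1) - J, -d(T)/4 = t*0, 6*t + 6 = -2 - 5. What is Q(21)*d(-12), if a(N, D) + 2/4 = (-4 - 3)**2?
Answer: 0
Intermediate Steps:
t = -13/6 (t = -1 + (-2 - 5)/6 = -1 + (1/6)*(-7) = -1 - 7/6 = -13/6 ≈ -2.1667)
a(N, D) = 97/2 (a(N, D) = -1/2 + (-4 - 3)**2 = -1/2 + (-7)**2 = -1/2 + 49 = 97/2)
d(T) = 0 (d(T) = -(-26)*0/3 = -4*0 = 0)
Q(J) = 97/2 - J
Q(21)*d(-12) = (97/2 - 1*21)*0 = (97/2 - 21)*0 = (55/2)*0 = 0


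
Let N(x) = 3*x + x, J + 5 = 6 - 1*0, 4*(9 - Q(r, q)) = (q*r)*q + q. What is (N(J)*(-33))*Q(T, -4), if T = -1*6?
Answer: -4488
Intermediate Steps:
T = -6
Q(r, q) = 9 - q/4 - r*q²/4 (Q(r, q) = 9 - ((q*r)*q + q)/4 = 9 - (r*q² + q)/4 = 9 - (q + r*q²)/4 = 9 + (-q/4 - r*q²/4) = 9 - q/4 - r*q²/4)
J = 1 (J = -5 + (6 - 1*0) = -5 + (6 + 0) = -5 + 6 = 1)
N(x) = 4*x
(N(J)*(-33))*Q(T, -4) = ((4*1)*(-33))*(9 - ¼*(-4) - ¼*(-6)*(-4)²) = (4*(-33))*(9 + 1 - ¼*(-6)*16) = -132*(9 + 1 + 24) = -132*34 = -4488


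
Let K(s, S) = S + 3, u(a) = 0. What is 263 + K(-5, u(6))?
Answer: 266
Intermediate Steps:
K(s, S) = 3 + S
263 + K(-5, u(6)) = 263 + (3 + 0) = 263 + 3 = 266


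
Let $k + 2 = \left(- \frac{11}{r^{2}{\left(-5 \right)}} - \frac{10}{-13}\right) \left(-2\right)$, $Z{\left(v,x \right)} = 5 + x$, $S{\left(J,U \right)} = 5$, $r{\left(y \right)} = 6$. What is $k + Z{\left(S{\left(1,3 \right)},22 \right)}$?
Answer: $\frac{5633}{234} \approx 24.073$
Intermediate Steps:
$k = - \frac{685}{234}$ ($k = -2 + \left(- \frac{11}{6^{2}} - \frac{10}{-13}\right) \left(-2\right) = -2 + \left(- \frac{11}{36} - - \frac{10}{13}\right) \left(-2\right) = -2 + \left(\left(-11\right) \frac{1}{36} + \frac{10}{13}\right) \left(-2\right) = -2 + \left(- \frac{11}{36} + \frac{10}{13}\right) \left(-2\right) = -2 + \frac{217}{468} \left(-2\right) = -2 - \frac{217}{234} = - \frac{685}{234} \approx -2.9273$)
$k + Z{\left(S{\left(1,3 \right)},22 \right)} = - \frac{685}{234} + \left(5 + 22\right) = - \frac{685}{234} + 27 = \frac{5633}{234}$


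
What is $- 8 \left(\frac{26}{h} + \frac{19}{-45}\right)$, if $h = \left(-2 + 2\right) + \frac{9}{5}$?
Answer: $- \frac{5048}{45} \approx -112.18$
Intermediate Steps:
$h = \frac{9}{5}$ ($h = 0 + 9 \cdot \frac{1}{5} = 0 + \frac{9}{5} = \frac{9}{5} \approx 1.8$)
$- 8 \left(\frac{26}{h} + \frac{19}{-45}\right) = - 8 \left(\frac{26}{\frac{9}{5}} + \frac{19}{-45}\right) = - 8 \left(26 \cdot \frac{5}{9} + 19 \left(- \frac{1}{45}\right)\right) = - 8 \left(\frac{130}{9} - \frac{19}{45}\right) = \left(-8\right) \frac{631}{45} = - \frac{5048}{45}$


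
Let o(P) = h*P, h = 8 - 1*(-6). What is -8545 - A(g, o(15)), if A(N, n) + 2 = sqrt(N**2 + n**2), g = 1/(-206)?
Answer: -8543 - sqrt(1871427601)/206 ≈ -8753.0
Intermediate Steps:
g = -1/206 ≈ -0.0048544
h = 14 (h = 8 + 6 = 14)
o(P) = 14*P
A(N, n) = -2 + sqrt(N**2 + n**2)
-8545 - A(g, o(15)) = -8545 - (-2 + sqrt((-1/206)**2 + (14*15)**2)) = -8545 - (-2 + sqrt(1/42436 + 210**2)) = -8545 - (-2 + sqrt(1/42436 + 44100)) = -8545 - (-2 + sqrt(1871427601/42436)) = -8545 - (-2 + sqrt(1871427601)/206) = -8545 + (2 - sqrt(1871427601)/206) = -8543 - sqrt(1871427601)/206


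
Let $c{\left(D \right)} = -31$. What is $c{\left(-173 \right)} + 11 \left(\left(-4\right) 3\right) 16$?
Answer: $-2143$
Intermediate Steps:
$c{\left(-173 \right)} + 11 \left(\left(-4\right) 3\right) 16 = -31 + 11 \left(\left(-4\right) 3\right) 16 = -31 + 11 \left(-12\right) 16 = -31 - 2112 = -2143$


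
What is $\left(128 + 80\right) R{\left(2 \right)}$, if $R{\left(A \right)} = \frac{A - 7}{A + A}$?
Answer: $-260$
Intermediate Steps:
$R{\left(A \right)} = \frac{-7 + A}{2 A}$
$\left(128 + 80\right) R{\left(2 \right)} = \left(128 + 80\right) \frac{-7 + 2}{2 \cdot 2} = 208 \cdot \frac{1}{2} \cdot \frac{1}{2} \left(-5\right) = 208 \left(- \frac{5}{4}\right) = -260$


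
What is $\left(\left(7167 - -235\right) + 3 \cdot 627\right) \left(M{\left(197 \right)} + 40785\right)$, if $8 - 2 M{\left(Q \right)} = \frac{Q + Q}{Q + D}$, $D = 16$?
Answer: $\frac{80649404380}{213} \approx 3.7864 \cdot 10^{8}$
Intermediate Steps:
$M{\left(Q \right)} = 4 - \frac{Q}{16 + Q}$ ($M{\left(Q \right)} = 4 - \frac{\left(Q + Q\right) \frac{1}{Q + 16}}{2} = 4 - \frac{2 Q \frac{1}{16 + Q}}{2} = 4 - \frac{Q}{16 + Q}$)
$\left(\left(7167 - -235\right) + 3 \cdot 627\right) \left(M{\left(197 \right)} + 40785\right) = \left(\left(7167 - -235\right) + 3 \cdot 627\right) \left(\frac{64 + 3 \cdot 197}{16 + 197} + 40785\right) = \left(\left(7167 + 235\right) + 1881\right) \left(\frac{64 + 591}{213} + 40785\right) = \left(7402 + 1881\right) \left(\frac{1}{213} \cdot 655 + 40785\right) = 9283 \left(\frac{655}{213} + 40785\right) = 9283 \cdot \frac{8687860}{213} = \frac{80649404380}{213}$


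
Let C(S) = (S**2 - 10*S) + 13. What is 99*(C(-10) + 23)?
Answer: 23364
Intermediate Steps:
C(S) = 13 + S**2 - 10*S
99*(C(-10) + 23) = 99*((13 + (-10)**2 - 10*(-10)) + 23) = 99*((13 + 100 + 100) + 23) = 99*(213 + 23) = 99*236 = 23364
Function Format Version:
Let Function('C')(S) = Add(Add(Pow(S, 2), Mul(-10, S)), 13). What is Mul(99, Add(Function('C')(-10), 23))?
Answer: 23364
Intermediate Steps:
Function('C')(S) = Add(13, Pow(S, 2), Mul(-10, S))
Mul(99, Add(Function('C')(-10), 23)) = Mul(99, Add(Add(13, Pow(-10, 2), Mul(-10, -10)), 23)) = Mul(99, Add(Add(13, 100, 100), 23)) = Mul(99, Add(213, 23)) = Mul(99, 236) = 23364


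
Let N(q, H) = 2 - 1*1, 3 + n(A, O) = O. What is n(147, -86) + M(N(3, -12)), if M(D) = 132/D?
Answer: 43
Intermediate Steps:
n(A, O) = -3 + O
N(q, H) = 1 (N(q, H) = 2 - 1 = 1)
n(147, -86) + M(N(3, -12)) = (-3 - 86) + 132/1 = -89 + 132*1 = -89 + 132 = 43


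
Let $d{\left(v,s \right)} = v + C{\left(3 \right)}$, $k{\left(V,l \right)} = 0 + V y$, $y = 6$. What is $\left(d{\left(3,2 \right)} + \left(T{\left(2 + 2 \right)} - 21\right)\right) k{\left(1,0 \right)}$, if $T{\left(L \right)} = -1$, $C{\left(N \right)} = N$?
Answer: $-96$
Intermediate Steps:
$k{\left(V,l \right)} = 6 V$ ($k{\left(V,l \right)} = 0 + V 6 = 0 + 6 V = 6 V$)
$d{\left(v,s \right)} = 3 + v$ ($d{\left(v,s \right)} = v + 3 = 3 + v$)
$\left(d{\left(3,2 \right)} + \left(T{\left(2 + 2 \right)} - 21\right)\right) k{\left(1,0 \right)} = \left(\left(3 + 3\right) - 22\right) 6 \cdot 1 = \left(6 - 22\right) 6 = \left(-16\right) 6 = -96$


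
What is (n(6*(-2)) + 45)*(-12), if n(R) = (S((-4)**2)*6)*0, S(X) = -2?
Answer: -540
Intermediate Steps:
n(R) = 0 (n(R) = -2*6*0 = -12*0 = 0)
(n(6*(-2)) + 45)*(-12) = (0 + 45)*(-12) = 45*(-12) = -540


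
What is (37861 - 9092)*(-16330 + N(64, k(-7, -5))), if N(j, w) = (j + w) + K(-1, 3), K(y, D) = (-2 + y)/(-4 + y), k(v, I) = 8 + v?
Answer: -2339552618/5 ≈ -4.6791e+8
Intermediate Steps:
K(y, D) = (-2 + y)/(-4 + y)
N(j, w) = ⅗ + j + w (N(j, w) = (j + w) + (-2 - 1)/(-4 - 1) = (j + w) - 3/(-5) = (j + w) - ⅕*(-3) = (j + w) + ⅗ = ⅗ + j + w)
(37861 - 9092)*(-16330 + N(64, k(-7, -5))) = (37861 - 9092)*(-16330 + (⅗ + 64 + (8 - 7))) = 28769*(-16330 + (⅗ + 64 + 1)) = 28769*(-16330 + 328/5) = 28769*(-81322/5) = -2339552618/5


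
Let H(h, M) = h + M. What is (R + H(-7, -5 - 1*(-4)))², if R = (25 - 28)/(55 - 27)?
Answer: 51529/784 ≈ 65.726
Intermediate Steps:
H(h, M) = M + h
R = -3/28 ≈ -0.10714
(R + H(-7, -5 - 1*(-4)))² = (-3/28 + ((-5 - 1*(-4)) - 7))² = (-3/28 + ((-5 + 4) - 7))² = (-3/28 + (-1 - 7))² = (-3/28 - 8)² = (-227/28)² = 51529/784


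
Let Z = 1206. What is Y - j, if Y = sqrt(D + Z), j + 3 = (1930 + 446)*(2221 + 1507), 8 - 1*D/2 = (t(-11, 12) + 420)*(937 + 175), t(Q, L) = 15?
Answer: -8857725 + I*sqrt(966218) ≈ -8.8577e+6 + 982.96*I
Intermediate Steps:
D = -967424 (D = 16 - 2*(15 + 420)*(937 + 175) = 16 - 870*1112 = 16 - 2*483720 = 16 - 967440 = -967424)
j = 8857725 (j = -3 + (1930 + 446)*(2221 + 1507) = -3 + 2376*3728 = -3 + 8857728 = 8857725)
Y = I*sqrt(966218) (Y = sqrt(-967424 + 1206) = sqrt(-966218) = I*sqrt(966218) ≈ 982.96*I)
Y - j = I*sqrt(966218) - 1*8857725 = I*sqrt(966218) - 8857725 = -8857725 + I*sqrt(966218)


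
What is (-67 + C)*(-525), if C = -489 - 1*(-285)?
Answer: 142275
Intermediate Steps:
C = -204 (C = -489 + 285 = -204)
(-67 + C)*(-525) = (-67 - 204)*(-525) = -271*(-525) = 142275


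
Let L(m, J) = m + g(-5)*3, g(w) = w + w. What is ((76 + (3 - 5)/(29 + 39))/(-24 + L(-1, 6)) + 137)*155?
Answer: 7861817/374 ≈ 21021.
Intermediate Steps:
g(w) = 2*w
L(m, J) = -30 + m (L(m, J) = m + (2*(-5))*3 = m - 10*3 = m - 30 = -30 + m)
((76 + (3 - 5)/(29 + 39))/(-24 + L(-1, 6)) + 137)*155 = ((76 + (3 - 5)/(29 + 39))/(-24 + (-30 - 1)) + 137)*155 = ((76 - 2/68)/(-24 - 31) + 137)*155 = ((76 - 2*1/68)/(-55) + 137)*155 = ((76 - 1/34)*(-1/55) + 137)*155 = ((2583/34)*(-1/55) + 137)*155 = (-2583/1870 + 137)*155 = (253607/1870)*155 = 7861817/374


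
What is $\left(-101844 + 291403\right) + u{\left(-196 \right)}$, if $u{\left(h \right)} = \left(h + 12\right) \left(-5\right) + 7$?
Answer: $190486$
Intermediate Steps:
$u{\left(h \right)} = -53 - 5 h$ ($u{\left(h \right)} = \left(12 + h\right) \left(-5\right) + 7 = \left(-60 - 5 h\right) + 7 = -53 - 5 h$)
$\left(-101844 + 291403\right) + u{\left(-196 \right)} = \left(-101844 + 291403\right) - -927 = 189559 + \left(-53 + 980\right) = 189559 + 927 = 190486$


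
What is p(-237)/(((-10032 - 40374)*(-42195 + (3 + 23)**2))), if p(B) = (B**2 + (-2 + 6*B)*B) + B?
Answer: 65570/348801119 ≈ 0.00018799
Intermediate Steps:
p(B) = B + B**2 + B*(-2 + 6*B) (p(B) = (B**2 + B*(-2 + 6*B)) + B = B + B**2 + B*(-2 + 6*B))
p(-237)/(((-10032 - 40374)*(-42195 + (3 + 23)**2))) = (-237*(-1 + 7*(-237)))/(((-10032 - 40374)*(-42195 + (3 + 23)**2))) = (-237*(-1 - 1659))/((-50406*(-42195 + 26**2))) = (-237*(-1660))/((-50406*(-42195 + 676))) = 393420/((-50406*(-41519))) = 393420/2092806714 = 393420*(1/2092806714) = 65570/348801119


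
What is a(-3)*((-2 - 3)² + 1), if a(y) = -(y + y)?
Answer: 156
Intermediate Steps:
a(y) = -2*y
a(-3)*((-2 - 3)² + 1) = (-2*(-3))*((-2 - 3)² + 1) = 6*((-5)² + 1) = 6*(25 + 1) = 6*26 = 156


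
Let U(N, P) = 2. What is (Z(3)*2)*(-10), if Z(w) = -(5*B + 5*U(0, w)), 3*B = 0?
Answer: 200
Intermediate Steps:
B = 0 (B = (1/3)*0 = 0)
Z(w) = -10 (Z(w) = -5/(1/(0 + 2)) = -5/(1/2) = -5/1/2 = -5*2 = -10)
(Z(3)*2)*(-10) = -10*2*(-10) = -20*(-10) = 200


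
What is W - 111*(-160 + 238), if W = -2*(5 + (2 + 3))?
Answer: -8678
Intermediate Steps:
W = -20 (W = -2*(5 + 5) = -2*10 = -20)
W - 111*(-160 + 238) = -20 - 111*(-160 + 238) = -20 - 111*78 = -20 - 8658 = -8678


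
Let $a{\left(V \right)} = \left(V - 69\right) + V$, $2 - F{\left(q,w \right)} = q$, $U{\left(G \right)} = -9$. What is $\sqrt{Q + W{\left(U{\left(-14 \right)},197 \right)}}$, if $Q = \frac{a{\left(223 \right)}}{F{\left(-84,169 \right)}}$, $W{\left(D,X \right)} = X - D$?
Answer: $\frac{\sqrt{1555998}}{86} \approx 14.505$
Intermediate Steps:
$F{\left(q,w \right)} = 2 - q$
$a{\left(V \right)} = -69 + 2 V$ ($a{\left(V \right)} = \left(-69 + V\right) + V = -69 + 2 V$)
$Q = \frac{377}{86}$ ($Q = \frac{-69 + 2 \cdot 223}{2 - -84} = \frac{-69 + 446}{2 + 84} = \frac{377}{86} \approx 4.3837$)
$\sqrt{Q + W{\left(U{\left(-14 \right)},197 \right)}} = \sqrt{\frac{377}{86} + \left(197 - -9\right)} = \sqrt{\frac{377}{86} + \left(197 + 9\right)} = \sqrt{\frac{377}{86} + 206} = \sqrt{\frac{18093}{86}} = \frac{\sqrt{1555998}}{86}$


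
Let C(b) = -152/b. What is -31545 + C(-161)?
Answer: -5078593/161 ≈ -31544.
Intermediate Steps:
-31545 + C(-161) = -31545 - 152/(-161) = -31545 - 152*(-1/161) = -31545 + 152/161 = -5078593/161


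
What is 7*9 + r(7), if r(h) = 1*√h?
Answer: 63 + √7 ≈ 65.646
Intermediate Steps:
r(h) = √h
7*9 + r(7) = 7*9 + √7 = 63 + √7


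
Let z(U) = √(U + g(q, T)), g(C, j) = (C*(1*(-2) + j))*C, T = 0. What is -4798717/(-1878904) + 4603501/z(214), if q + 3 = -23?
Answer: 4798717/1878904 - 4603501*I*√1138/1138 ≈ 2.554 - 1.3646e+5*I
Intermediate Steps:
q = -26 (q = -3 - 23 = -26)
g(C, j) = C²*(-2 + j) (g(C, j) = (C*(-2 + j))*C = C²*(-2 + j))
z(U) = √(-1352 + U) (z(U) = √(U + (-26)²*(-2 + 0)) = √(U + 676*(-2)) = √(U - 1352) = √(-1352 + U))
-4798717/(-1878904) + 4603501/z(214) = -4798717/(-1878904) + 4603501/(√(-1352 + 214)) = -4798717*(-1/1878904) + 4603501/(√(-1138)) = 4798717/1878904 + 4603501/((I*√1138)) = 4798717/1878904 + 4603501*(-I*√1138/1138) = 4798717/1878904 - 4603501*I*√1138/1138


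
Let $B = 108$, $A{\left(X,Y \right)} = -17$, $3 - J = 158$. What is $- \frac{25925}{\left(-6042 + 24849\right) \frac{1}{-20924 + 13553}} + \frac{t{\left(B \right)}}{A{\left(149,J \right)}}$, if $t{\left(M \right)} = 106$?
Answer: $\frac{1082196811}{106573} \approx 10155.0$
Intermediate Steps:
$J = -155$ ($J = 3 - 158 = -155$)
$- \frac{25925}{\left(-6042 + 24849\right) \frac{1}{-20924 + 13553}} + \frac{t{\left(B \right)}}{A{\left(149,J \right)}} = - \frac{25925}{\left(-6042 + 24849\right) \frac{1}{-20924 + 13553}} + \frac{106}{-17} = - \frac{25925}{18807 \frac{1}{-7371}} + 106 \left(- \frac{1}{17}\right) = - \frac{25925}{18807 \left(- \frac{1}{7371}\right)} - \frac{106}{17} = - \frac{25925}{- \frac{6269}{2457}} - \frac{106}{17} = \left(-25925\right) \left(- \frac{2457}{6269}\right) - \frac{106}{17} = \frac{63697725}{6269} - \frac{106}{17} = \frac{1082196811}{106573}$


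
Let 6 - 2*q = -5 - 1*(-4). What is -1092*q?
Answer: -3822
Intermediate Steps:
q = 7/2 (q = 3 - (-5 - 1*(-4))/2 = 3 - (-5 + 4)/2 = 3 - 1/2*(-1) = 3 + 1/2 = 7/2 ≈ 3.5000)
-1092*q = -1092*7/2 = -273*14 = -3822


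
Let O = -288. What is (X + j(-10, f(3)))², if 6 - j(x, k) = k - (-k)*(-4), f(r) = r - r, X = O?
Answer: 79524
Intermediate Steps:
X = -288
f(r) = 0
j(x, k) = 6 + 3*k (j(x, k) = 6 - (k - (-k)*(-4)) = 6 - (k - 4*k) = 6 - (-3)*k = 6 + 3*k)
(X + j(-10, f(3)))² = (-288 + (6 + 3*0))² = (-288 + (6 + 0))² = (-288 + 6)² = (-282)² = 79524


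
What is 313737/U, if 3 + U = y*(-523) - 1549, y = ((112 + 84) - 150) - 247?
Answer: 313737/103571 ≈ 3.0292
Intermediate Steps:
y = -201 (y = (196 - 150) - 247 = 46 - 247 = -201)
U = 103571 (U = -3 + (-201*(-523) - 1549) = -3 + (105123 - 1549) = -3 + 103574 = 103571)
313737/U = 313737/103571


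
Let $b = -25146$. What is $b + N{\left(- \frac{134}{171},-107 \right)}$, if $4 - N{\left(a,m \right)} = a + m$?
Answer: $- \frac{4280851}{171} \approx -25034.0$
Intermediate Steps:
$N{\left(a,m \right)} = 4 - a - m$ ($N{\left(a,m \right)} = 4 - \left(a + m\right) = 4 - a - m$)
$b + N{\left(- \frac{134}{171},-107 \right)} = -25146 - \left(-111 - \frac{134}{171}\right) = -25146 + \left(4 - \left(-134\right) \frac{1}{171} + 107\right) = -25146 + \left(4 - - \frac{134}{171} + 107\right) = -25146 + \left(4 + \frac{134}{171} + 107\right) = -25146 + \frac{19115}{171} = - \frac{4280851}{171}$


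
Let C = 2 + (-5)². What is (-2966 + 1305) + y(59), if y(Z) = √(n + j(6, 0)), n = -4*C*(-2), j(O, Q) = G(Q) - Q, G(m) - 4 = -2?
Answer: -1661 + √218 ≈ -1646.2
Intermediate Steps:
G(m) = 2 (G(m) = 4 - 2 = 2)
C = 27 (C = 2 + 25 = 27)
j(O, Q) = 2 - Q
n = 216 (n = -4*27*(-2) = -108*(-2) = 216)
y(Z) = √218 (y(Z) = √(216 + (2 - 1*0)) = √(216 + (2 + 0)) = √(216 + 2) = √218)
(-2966 + 1305) + y(59) = (-2966 + 1305) + √218 = -1661 + √218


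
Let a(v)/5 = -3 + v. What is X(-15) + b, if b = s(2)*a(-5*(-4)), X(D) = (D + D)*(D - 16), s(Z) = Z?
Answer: 1100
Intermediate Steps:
X(D) = 2*D*(-16 + D) (X(D) = (2*D)*(-16 + D) = 2*D*(-16 + D))
a(v) = -15 + 5*v (a(v) = 5*(-3 + v) = -15 + 5*v)
b = 170 (b = 2*(-15 + 5*(-5*(-4))) = 2*(-15 + 5*20) = 2*(-15 + 100) = 2*85 = 170)
X(-15) + b = 2*(-15)*(-16 - 15) + 170 = 2*(-15)*(-31) + 170 = 930 + 170 = 1100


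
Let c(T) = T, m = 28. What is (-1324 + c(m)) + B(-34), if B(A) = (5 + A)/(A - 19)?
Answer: -68659/53 ≈ -1295.5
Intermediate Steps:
B(A) = (5 + A)/(-19 + A)
(-1324 + c(m)) + B(-34) = (-1324 + 28) + (5 - 34)/(-19 - 34) = -1296 - 29/(-53) = -1296 - 1/53*(-29) = -1296 + 29/53 = -68659/53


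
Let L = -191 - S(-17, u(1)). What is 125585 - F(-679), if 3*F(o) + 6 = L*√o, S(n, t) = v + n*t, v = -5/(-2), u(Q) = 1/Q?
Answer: 125587 + 353*I*√679/6 ≈ 1.2559e+5 + 1533.1*I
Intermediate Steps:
v = 5/2 (v = -5*(-½) = 5/2 ≈ 2.5000)
S(n, t) = 5/2 + n*t
L = -353/2 (L = -191 - (5/2 - 17/1) = -191 - (5/2 - 17*1) = -191 - (5/2 - 17) = -191 - 1*(-29/2) = -191 + 29/2 = -353/2 ≈ -176.50)
F(o) = -2 - 353*√o/6 (F(o) = -2 + (-353*√o/2)/3 = -2 - 353*√o/6)
125585 - F(-679) = 125585 - (-2 - 353*I*√679/6) = 125585 + (2 + 353*I*√679/6) = 125587 + 353*I*√679/6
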